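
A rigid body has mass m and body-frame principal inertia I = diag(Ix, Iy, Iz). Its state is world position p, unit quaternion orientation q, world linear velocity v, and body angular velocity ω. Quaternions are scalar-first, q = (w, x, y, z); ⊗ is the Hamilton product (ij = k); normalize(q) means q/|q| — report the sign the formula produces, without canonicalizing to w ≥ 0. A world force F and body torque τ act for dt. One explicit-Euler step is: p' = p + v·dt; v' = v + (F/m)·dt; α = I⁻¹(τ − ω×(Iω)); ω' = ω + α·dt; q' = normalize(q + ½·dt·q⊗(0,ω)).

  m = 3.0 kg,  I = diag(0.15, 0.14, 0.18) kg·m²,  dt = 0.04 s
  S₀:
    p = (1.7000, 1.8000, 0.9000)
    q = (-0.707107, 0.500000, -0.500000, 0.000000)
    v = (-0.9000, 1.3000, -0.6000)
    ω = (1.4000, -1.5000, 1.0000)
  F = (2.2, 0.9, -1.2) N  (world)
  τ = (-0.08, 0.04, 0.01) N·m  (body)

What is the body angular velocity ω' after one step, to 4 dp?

gyro term ω×Iω = (-0.0600, -0.0420, 0.0210)
α = I⁻¹(τ − ω×Iω) = (-0.1333, 0.5857, -0.0611)
ω' = ω + α·dt = (1.3947, -1.4766, 0.9976)

ω' = (1.3947, -1.4766, 0.9976)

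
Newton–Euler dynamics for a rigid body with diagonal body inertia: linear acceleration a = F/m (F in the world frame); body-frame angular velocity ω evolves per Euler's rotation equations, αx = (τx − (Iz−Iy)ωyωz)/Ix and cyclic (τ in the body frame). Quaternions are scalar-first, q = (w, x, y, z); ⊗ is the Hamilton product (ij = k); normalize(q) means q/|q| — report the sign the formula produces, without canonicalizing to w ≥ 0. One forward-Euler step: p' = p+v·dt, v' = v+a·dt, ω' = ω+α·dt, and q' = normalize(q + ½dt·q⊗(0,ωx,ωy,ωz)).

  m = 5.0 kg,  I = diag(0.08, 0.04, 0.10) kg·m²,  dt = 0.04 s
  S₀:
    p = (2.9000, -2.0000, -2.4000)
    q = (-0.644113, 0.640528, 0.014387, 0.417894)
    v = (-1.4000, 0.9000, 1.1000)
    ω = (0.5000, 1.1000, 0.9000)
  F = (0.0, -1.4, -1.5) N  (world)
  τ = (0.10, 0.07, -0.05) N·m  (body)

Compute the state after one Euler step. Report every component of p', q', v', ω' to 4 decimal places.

α = I⁻¹(τ − ω×Iω) = (0.5075, 1.9750, -0.2800)
ω + α·dt = (0.5203, 1.1790, 0.8888)
q⊗(0,ω) = (-0.7121943, -0.7687916, -1.0760525, 0.1176856)
q + ½dt·q⊗(0,ω), renormalized = (-0.6581, 0.6249, -0.0071, 0.4201)
p + v·dt = (2.8440, -1.9640, -2.3560)
v + (F/m)dt = (-1.4000, 0.8888, 1.0880)

p' = (2.8440, -1.9640, -2.3560)
q' = (-0.6581, 0.6249, -0.0071, 0.4201)
v' = (-1.4000, 0.8888, 1.0880)
ω' = (0.5203, 1.1790, 0.8888)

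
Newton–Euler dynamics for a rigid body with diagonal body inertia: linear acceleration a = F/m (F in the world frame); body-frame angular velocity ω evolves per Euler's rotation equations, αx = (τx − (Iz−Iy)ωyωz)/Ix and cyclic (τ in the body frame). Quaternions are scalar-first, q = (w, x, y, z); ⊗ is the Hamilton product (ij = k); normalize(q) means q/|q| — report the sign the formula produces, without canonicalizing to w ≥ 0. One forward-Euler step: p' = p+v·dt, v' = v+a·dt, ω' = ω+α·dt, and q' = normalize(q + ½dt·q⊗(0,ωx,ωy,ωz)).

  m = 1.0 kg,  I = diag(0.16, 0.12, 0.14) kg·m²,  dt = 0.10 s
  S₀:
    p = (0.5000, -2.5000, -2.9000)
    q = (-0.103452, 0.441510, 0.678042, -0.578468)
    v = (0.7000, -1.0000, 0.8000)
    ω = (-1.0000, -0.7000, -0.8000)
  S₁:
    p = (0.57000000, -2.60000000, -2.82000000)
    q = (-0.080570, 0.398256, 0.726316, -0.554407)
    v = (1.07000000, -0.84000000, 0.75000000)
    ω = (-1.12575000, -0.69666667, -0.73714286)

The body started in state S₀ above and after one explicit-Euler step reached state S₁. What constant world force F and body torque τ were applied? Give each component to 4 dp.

F = (3.7000, 1.6000, -0.5000)
τ = (-0.1900, 0.0200, 0.0600)

Δω = ω₁−ω₀ = (-0.12575000, 0.00333333, 0.06285714)
gyro term ω₀×Iω₀ = (0.0112, 0.0160, -0.0280)
applied torque τ = (-0.1900, 0.0200, 0.0600)
velocity change Δv = (0.37000000, 0.16000000, -0.05000000)
F = m·Δv/dt = (3.7000, 1.6000, -0.5000)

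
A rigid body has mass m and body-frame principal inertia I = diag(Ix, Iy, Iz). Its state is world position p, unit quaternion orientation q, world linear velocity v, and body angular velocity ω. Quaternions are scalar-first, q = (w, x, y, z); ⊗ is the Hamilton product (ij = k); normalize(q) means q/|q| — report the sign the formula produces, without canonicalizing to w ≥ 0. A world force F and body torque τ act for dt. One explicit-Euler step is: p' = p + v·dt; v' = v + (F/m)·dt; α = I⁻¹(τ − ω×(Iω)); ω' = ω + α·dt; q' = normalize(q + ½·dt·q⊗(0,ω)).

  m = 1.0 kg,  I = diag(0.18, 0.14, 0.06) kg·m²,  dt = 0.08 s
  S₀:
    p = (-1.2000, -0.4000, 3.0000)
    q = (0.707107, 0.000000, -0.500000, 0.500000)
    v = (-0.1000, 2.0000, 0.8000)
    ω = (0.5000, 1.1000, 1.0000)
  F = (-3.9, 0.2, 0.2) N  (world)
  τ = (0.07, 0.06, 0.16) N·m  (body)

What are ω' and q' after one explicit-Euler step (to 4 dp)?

ω' = (0.5702, 1.1000, 1.2427)
q' = (0.7077, -0.0278, -0.4580, 0.5372)

(τ − ω×Iω)/I = (0.8778, 0.0000, 3.0333)
ω' = ω + α·dt = (0.5702, 1.1000, 1.2427)
q⊗(0,ω) = (0.0500000, -0.6964465, 1.0278177, 0.9571070)
updated quaternion q' = (0.7077, -0.0278, -0.4580, 0.5372)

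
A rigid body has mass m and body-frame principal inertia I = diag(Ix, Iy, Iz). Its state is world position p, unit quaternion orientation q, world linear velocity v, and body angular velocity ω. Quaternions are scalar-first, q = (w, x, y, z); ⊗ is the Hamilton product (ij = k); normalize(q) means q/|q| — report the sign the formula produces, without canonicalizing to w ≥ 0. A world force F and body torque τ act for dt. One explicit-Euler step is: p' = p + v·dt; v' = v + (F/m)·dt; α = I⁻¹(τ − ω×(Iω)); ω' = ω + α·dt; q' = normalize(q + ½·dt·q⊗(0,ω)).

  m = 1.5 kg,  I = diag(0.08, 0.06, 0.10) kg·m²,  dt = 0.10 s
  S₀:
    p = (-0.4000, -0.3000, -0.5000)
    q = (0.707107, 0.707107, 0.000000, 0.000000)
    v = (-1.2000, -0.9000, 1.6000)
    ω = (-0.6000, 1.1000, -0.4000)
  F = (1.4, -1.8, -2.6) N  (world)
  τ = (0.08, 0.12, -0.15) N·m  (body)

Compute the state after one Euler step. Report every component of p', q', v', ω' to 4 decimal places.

p' = (-0.5200, -0.3900, -0.3400)
q' = (0.7268, 0.6844, 0.0529, 0.0247)
v' = (-1.1067, -1.0200, 1.4267)
ω' = (-0.4780, 1.3080, -0.5632)

new position p' = (-0.5200, -0.3900, -0.3400)
v + (F/m)dt = (-1.1067, -1.0200, 1.4267)
(τ − ω×Iω)/I = (1.2200, 2.0800, -1.6320)
new body rate ω' = (-0.4780, 1.3080, -0.5632)
Hamilton product q⊗(0,ω) = (0.4242642, -0.4242642, 1.0606605, 0.4949749)
updated quaternion q' = (0.7268, 0.6844, 0.0529, 0.0247)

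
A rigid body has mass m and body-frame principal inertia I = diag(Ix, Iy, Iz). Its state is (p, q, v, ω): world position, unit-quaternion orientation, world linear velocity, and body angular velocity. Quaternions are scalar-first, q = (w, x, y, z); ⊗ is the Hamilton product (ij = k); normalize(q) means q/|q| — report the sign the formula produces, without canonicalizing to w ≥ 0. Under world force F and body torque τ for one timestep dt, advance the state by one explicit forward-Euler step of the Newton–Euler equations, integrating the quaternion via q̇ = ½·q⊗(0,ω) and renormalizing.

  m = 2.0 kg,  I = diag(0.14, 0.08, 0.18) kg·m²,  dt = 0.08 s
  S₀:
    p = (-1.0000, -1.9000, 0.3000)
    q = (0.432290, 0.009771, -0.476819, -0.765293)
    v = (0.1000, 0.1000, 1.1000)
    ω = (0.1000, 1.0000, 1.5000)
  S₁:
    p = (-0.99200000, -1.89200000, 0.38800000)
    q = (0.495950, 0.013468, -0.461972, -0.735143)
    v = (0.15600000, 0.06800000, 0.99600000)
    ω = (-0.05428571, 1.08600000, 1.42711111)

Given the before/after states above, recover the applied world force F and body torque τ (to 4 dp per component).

Δv = v₁−v₀ = (0.05600000, -0.03200000, -0.10400000)
applied force F = (1.4000, -0.8000, -2.6000)
ω₁ − ω₀ = (-0.15428571, 0.08600000, -0.07288889)
ω₀×(Iω₀) = (0.1500, -0.0060, -0.0060)
τ = I·(Δω/dt) + ω₀×(Iω₀) = (-0.1200, 0.0800, -0.1700)

F = (1.4000, -0.8000, -2.6000)
τ = (-0.1200, 0.0800, -0.1700)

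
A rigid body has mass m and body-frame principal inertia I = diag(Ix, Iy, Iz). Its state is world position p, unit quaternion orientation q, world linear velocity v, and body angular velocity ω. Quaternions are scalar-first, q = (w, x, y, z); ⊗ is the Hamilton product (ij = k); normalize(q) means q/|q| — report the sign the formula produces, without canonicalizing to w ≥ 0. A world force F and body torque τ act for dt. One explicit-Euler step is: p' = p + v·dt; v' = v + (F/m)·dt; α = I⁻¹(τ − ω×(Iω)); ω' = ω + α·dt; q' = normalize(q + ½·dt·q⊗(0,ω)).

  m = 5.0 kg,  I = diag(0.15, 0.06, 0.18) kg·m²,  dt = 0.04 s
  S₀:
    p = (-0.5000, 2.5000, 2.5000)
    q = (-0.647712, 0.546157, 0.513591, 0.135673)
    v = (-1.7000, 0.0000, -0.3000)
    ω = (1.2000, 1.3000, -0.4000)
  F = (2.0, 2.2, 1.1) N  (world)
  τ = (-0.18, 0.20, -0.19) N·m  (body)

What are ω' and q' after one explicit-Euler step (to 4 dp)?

ω' = (1.1686, 1.4237, -0.4110)
q' = (-0.6726, 0.5226, 0.5040, 0.1426)

angular accel α = (-0.7840, 3.0933, -0.2756)
ω + α·dt = (1.1686, 1.4237, -0.4110)
2q̇ = q⊗(0,ω) = (-1.2687875, -1.1590657, -0.4607552, 0.3527797)
q + ½dt·q⊗(0,ω), renormalized = (-0.6726, 0.5226, 0.5040, 0.1426)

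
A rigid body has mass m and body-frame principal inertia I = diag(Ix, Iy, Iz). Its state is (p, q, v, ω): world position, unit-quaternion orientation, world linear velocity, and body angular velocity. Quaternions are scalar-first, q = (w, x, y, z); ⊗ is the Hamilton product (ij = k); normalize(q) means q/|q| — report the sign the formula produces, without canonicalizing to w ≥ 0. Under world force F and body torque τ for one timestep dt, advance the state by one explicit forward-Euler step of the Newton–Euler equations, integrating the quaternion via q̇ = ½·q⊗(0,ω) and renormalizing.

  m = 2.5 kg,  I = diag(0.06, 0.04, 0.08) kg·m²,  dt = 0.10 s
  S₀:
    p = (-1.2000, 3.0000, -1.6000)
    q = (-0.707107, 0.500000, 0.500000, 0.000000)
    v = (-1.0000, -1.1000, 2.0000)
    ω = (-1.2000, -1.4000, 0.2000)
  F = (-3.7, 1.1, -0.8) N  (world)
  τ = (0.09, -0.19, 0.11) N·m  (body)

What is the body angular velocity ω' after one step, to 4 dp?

ω×(Iω) gyroscopic = (-0.0112, 0.0048, -0.0336)
α = I⁻¹(τ − ω×Iω) = (1.6867, -4.8700, 1.7950)
ω + α·dt = (-1.0313, -1.8870, 0.3795)

ω' = (-1.0313, -1.8870, 0.3795)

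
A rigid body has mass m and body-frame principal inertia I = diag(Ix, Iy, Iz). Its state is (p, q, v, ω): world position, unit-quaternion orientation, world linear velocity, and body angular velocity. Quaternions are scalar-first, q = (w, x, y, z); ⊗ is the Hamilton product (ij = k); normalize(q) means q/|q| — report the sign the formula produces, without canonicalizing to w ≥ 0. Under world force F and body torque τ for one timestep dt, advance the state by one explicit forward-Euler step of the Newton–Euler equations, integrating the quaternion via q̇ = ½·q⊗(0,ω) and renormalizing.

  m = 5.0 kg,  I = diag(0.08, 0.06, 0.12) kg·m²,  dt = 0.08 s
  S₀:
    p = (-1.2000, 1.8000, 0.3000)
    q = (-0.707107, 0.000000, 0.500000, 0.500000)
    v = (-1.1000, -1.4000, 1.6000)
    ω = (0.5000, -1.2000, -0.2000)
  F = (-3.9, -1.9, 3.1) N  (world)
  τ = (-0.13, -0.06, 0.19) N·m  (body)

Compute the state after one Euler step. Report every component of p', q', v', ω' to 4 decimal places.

ω×(Iω) gyroscopic = (0.0144, 0.0040, 0.0120)
(τ − ω×Iω)/I = (-1.8050, -1.0667, 1.4833)
new body rate ω' = (0.3556, -1.2853, -0.0813)
Hamilton product q⊗(0,ω) = (0.7000000, 0.1464465, 1.0985284, -0.1085786)
q' = normalize(q + ½dt·q⊗(0,ω)) = (-0.6782, 0.0058, 0.5432, 0.4950)
linear accel F/m = (-0.7800, -0.3800, 0.6200)
p' = p + v·dt = (-1.2880, 1.6880, 0.4280)
v' = v + a·dt = (-1.1624, -1.4304, 1.6496)

p' = (-1.2880, 1.6880, 0.4280)
q' = (-0.6782, 0.0058, 0.5432, 0.4950)
v' = (-1.1624, -1.4304, 1.6496)
ω' = (0.3556, -1.2853, -0.0813)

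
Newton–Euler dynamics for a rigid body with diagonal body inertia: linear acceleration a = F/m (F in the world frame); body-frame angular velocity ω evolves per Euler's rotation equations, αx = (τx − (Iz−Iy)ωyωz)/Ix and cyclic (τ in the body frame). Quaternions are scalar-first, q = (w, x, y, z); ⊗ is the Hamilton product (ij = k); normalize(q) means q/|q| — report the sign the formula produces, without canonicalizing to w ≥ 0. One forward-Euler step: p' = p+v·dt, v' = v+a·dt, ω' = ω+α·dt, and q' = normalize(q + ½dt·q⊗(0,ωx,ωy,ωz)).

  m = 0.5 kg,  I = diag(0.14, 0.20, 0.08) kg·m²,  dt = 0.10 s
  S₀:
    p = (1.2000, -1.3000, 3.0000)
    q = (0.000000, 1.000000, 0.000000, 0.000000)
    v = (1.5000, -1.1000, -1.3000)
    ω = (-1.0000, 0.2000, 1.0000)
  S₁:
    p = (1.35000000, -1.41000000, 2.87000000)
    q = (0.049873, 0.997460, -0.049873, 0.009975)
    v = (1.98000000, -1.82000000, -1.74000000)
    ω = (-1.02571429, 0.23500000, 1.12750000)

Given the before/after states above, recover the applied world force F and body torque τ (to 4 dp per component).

F = (2.4000, -3.6000, -2.2000)
τ = (-0.0600, 0.0100, 0.0900)

Δv = v₁−v₀ = (0.48000000, -0.72000000, -0.44000000)
applied force F = (2.4000, -3.6000, -2.2000)
rate change Δω = (-0.02571429, 0.03500000, 0.12750000)
ω₀×(Iω₀) = (-0.0240, -0.0600, -0.0120)
I·α + gyro = (-0.0600, 0.0100, 0.0900)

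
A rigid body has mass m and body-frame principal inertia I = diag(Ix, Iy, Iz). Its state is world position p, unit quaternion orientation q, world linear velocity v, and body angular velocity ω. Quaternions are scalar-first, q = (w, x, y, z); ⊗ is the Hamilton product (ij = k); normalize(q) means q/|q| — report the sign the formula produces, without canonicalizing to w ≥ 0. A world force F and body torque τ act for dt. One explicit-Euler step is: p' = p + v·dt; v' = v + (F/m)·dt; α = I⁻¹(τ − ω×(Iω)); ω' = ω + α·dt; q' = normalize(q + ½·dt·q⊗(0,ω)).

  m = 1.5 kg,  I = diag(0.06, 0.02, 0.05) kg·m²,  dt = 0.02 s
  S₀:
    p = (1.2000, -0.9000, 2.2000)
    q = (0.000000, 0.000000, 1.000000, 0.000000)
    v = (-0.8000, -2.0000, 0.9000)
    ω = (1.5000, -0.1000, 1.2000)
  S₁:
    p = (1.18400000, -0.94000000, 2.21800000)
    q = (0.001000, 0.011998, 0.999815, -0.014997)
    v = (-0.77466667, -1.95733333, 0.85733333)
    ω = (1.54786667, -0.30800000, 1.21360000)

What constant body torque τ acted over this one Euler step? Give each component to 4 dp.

ω₁ − ω₀ = (0.04786667, -0.20800000, 0.01360000)
gyro term ω₀×Iω₀ = (-0.0036, 0.0180, 0.0060)
applied torque τ = (0.1400, -0.1900, 0.0400)

τ = (0.1400, -0.1900, 0.0400)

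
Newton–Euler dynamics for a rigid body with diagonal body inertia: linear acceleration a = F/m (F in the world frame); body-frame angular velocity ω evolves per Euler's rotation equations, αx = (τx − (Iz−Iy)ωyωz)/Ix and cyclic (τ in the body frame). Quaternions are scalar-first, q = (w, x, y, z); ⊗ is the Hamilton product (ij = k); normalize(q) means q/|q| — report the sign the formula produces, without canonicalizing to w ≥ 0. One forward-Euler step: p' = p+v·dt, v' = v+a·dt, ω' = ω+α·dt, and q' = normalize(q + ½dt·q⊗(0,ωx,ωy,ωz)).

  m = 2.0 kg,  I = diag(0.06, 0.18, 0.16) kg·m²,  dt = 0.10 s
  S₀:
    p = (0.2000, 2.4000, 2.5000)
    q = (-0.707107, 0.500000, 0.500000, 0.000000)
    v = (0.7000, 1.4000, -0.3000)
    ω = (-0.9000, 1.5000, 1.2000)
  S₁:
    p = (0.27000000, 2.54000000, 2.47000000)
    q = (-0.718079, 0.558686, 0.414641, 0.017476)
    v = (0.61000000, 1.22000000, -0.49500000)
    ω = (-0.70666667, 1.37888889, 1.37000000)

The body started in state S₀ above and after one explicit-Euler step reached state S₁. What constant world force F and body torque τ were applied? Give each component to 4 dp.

F = (-1.8000, -3.6000, -3.9000)
τ = (0.0800, -0.1100, 0.1100)

ω₁ − ω₀ = (0.19333333, -0.12111111, 0.17000000)
τ = I·(Δω/dt) + ω₀×(Iω₀) = (0.0800, -0.1100, 0.1100)
Δv = v₁−v₀ = (-0.09000000, -0.18000000, -0.19500000)
applied force F = (-1.8000, -3.6000, -3.9000)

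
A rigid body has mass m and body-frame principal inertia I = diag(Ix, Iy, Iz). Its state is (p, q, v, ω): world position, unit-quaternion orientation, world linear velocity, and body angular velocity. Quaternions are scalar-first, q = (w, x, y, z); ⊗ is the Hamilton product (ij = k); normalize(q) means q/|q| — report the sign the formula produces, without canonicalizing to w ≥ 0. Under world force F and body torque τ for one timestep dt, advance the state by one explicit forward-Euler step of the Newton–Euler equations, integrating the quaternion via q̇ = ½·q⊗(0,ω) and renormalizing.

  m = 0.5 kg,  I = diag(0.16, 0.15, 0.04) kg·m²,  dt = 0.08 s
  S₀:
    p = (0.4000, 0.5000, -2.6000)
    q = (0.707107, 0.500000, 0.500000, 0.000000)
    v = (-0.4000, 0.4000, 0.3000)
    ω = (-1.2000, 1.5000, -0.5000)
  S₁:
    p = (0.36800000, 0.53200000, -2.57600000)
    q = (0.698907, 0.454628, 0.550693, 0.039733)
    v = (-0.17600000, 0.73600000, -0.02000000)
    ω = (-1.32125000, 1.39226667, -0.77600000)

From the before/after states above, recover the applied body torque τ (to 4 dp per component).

τ = (-0.1600, -0.1300, -0.1200)

Δω = ω₁−ω₀ = (-0.12125000, -0.10773333, -0.27600000)
gyro term ω₀×Iω₀ = (0.0825, 0.0720, 0.0180)
applied torque τ = (-0.1600, -0.1300, -0.1200)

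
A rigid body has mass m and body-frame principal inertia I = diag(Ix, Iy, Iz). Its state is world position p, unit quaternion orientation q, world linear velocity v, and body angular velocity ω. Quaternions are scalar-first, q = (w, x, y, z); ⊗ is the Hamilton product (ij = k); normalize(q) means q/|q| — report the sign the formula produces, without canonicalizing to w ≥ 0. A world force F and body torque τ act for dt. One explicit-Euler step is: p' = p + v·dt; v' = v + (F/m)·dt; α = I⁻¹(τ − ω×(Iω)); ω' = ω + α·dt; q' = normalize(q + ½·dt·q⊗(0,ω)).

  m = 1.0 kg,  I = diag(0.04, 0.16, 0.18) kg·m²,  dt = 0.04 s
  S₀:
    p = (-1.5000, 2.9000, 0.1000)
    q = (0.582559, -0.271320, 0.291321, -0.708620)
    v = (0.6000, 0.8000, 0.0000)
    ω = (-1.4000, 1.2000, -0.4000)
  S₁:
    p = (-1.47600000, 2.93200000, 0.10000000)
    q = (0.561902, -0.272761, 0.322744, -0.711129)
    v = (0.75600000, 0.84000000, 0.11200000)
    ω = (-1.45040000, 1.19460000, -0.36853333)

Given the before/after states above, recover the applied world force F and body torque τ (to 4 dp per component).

F = (3.9000, 1.0000, 2.8000)
τ = (-0.0600, -0.1000, -0.0600)

velocity change Δv = (0.15600000, 0.04000000, 0.11200000)
applied force F = (3.9000, 1.0000, 2.8000)
Δω = ω₁−ω₀ = (-0.05040000, -0.00540000, 0.03146667)
gyro term ω₀×Iω₀ = (-0.0096, -0.0784, -0.2016)
τ = I·(Δω/dt) + ω₀×(Iω₀) = (-0.0600, -0.1000, -0.0600)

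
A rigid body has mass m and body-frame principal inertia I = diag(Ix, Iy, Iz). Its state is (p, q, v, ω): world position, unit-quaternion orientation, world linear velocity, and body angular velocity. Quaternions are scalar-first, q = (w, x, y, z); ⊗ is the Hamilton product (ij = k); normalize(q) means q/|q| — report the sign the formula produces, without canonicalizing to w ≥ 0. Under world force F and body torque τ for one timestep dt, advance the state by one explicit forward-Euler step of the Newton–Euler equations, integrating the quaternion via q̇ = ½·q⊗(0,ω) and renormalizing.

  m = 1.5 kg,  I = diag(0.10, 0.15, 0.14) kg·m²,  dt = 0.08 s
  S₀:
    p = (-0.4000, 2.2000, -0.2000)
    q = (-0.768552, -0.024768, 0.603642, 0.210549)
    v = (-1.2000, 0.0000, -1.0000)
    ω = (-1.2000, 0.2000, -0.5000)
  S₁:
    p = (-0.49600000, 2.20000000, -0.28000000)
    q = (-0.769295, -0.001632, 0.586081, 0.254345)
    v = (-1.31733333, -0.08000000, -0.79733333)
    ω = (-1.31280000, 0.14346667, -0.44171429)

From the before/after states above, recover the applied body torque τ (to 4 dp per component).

rate change Δω = (-0.11280000, -0.05653333, 0.05828571)
ω₀×(Iω₀) = (0.0010, -0.0240, -0.0120)
I·α + gyro = (-0.1400, -0.1300, 0.0900)

τ = (-0.1400, -0.1300, 0.0900)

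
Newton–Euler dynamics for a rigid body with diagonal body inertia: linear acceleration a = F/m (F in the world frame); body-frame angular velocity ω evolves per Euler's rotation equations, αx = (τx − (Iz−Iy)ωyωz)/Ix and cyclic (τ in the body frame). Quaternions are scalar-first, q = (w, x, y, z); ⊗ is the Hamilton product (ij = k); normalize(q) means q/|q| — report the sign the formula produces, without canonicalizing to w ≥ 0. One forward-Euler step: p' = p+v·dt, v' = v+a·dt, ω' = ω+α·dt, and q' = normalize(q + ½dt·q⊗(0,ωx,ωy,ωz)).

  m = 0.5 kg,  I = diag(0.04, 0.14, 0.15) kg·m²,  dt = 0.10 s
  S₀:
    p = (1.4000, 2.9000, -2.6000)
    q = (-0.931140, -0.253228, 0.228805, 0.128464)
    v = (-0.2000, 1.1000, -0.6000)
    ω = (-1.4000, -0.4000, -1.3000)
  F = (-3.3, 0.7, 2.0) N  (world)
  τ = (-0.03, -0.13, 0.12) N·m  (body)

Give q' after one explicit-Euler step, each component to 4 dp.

q' = (-0.9315, -0.1994, 0.2209, 0.2091)

q⊗(0,ω) = (-0.0959940, 1.0575351, -0.1365900, 1.6321002)
updated quaternion q' = (-0.9315, -0.1994, 0.2209, 0.2091)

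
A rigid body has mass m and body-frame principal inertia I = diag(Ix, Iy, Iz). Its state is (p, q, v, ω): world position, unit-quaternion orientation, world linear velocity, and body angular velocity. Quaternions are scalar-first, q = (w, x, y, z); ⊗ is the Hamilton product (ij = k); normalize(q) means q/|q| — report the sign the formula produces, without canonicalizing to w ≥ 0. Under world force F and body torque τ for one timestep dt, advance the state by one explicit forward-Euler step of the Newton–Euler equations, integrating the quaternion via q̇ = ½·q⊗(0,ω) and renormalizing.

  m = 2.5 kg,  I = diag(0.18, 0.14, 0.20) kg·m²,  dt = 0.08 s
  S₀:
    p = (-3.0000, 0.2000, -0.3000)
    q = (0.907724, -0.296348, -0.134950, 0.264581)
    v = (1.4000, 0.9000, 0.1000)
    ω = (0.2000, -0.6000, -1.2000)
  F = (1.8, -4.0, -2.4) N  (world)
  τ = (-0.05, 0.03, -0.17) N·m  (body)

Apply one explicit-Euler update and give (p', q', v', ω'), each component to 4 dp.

a = F/m = (0.7200, -1.6000, -0.9600)
p + v·dt = (-2.8880, 0.2720, -0.2920)
new velocity v' = (1.4576, 0.7720, 0.0232)
(τ − ω×Iω)/I = (-0.5178, 0.1800, -0.8740)
new body rate ω' = (0.1586, -0.5856, -1.2699)
Hamilton product q⊗(0,ω) = (0.2957968, 0.5022334, -0.8473358, -0.8844700)
updated quaternion q' = (0.9182, -0.2759, -0.1686, 0.2289)

p' = (-2.8880, 0.2720, -0.2920)
q' = (0.9182, -0.2759, -0.1686, 0.2289)
v' = (1.4576, 0.7720, 0.0232)
ω' = (0.1586, -0.5856, -1.2699)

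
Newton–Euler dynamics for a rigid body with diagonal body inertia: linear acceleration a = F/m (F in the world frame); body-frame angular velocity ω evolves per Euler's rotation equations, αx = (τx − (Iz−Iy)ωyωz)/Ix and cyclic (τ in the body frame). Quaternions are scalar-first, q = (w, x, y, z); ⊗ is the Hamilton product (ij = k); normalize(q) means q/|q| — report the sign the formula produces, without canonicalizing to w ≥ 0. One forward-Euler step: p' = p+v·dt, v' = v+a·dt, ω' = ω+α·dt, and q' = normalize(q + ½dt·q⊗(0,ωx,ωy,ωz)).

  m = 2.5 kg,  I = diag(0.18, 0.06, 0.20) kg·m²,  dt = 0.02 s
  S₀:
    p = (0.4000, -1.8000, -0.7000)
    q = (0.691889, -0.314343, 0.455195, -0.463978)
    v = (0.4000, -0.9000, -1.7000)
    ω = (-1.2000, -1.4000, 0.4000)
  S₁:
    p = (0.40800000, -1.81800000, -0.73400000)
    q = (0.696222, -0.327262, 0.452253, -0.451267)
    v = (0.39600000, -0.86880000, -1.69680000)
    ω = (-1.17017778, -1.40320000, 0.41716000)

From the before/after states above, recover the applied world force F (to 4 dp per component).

F = (-0.5000, 3.9000, 0.4000)

velocity change Δv = (-0.00400000, 0.03120000, 0.00320000)
applied force F = (-0.5000, 3.9000, 0.4000)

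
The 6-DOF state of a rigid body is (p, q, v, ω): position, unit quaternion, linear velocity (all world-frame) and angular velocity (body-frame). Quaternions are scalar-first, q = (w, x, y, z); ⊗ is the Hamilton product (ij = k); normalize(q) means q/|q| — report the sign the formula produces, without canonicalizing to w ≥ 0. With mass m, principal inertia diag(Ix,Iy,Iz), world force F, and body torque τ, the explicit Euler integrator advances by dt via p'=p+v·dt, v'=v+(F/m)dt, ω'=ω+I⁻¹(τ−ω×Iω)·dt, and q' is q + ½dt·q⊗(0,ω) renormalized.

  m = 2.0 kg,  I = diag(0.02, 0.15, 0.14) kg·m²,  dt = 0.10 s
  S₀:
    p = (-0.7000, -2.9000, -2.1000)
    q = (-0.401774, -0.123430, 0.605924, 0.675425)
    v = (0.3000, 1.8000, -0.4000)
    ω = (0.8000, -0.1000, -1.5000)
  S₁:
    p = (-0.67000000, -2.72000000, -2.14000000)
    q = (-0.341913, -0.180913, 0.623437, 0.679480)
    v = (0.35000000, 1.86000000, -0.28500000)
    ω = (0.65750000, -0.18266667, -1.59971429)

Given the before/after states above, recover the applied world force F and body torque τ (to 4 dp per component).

v₁ − v₀ = (0.05000000, 0.06000000, 0.11500000)
F = m·Δv/dt = (1.0000, 1.2000, 2.3000)
ω₁ − ω₀ = (-0.14250000, -0.08266667, -0.09971429)
τ = I·(Δω/dt) + ω₀×(Iω₀) = (-0.0300, 0.0200, -0.1500)

F = (1.0000, 1.2000, 2.3000)
τ = (-0.0300, 0.0200, -0.1500)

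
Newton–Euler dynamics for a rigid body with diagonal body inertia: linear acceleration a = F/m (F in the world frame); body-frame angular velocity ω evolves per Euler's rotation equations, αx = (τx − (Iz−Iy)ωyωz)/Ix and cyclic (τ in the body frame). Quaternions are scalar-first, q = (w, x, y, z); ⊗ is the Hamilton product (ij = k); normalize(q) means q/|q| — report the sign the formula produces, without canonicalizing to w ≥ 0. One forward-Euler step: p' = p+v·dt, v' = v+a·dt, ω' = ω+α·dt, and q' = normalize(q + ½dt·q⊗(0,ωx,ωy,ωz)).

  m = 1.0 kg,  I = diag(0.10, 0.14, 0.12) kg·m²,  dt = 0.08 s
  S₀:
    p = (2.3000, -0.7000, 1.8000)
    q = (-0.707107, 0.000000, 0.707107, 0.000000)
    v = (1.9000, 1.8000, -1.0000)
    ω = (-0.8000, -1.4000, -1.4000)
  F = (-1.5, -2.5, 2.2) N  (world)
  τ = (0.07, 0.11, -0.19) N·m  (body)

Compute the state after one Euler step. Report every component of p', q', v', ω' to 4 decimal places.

p' = (2.4520, -0.5560, 1.7200)
q' = (-0.6651, -0.0169, 0.7440, 0.0620)
v' = (1.7800, 1.6000, -0.8240)
ω' = (-0.7126, -1.3243, -1.5565)

(τ − ω×Iω)/I = (1.0920, 0.9457, -1.9567)
ω + α·dt = (-0.7126, -1.3243, -1.5565)
2q̇ = q⊗(0,ω) = (0.9899498, -0.4242642, 0.9899498, 1.5556354)
q' = normalize(q + ½dt·q⊗(0,ω)) = (-0.6651, -0.0169, 0.7440, 0.0620)
new position p' = (2.4520, -0.5560, 1.7200)
new velocity v' = (1.7800, 1.6000, -0.8240)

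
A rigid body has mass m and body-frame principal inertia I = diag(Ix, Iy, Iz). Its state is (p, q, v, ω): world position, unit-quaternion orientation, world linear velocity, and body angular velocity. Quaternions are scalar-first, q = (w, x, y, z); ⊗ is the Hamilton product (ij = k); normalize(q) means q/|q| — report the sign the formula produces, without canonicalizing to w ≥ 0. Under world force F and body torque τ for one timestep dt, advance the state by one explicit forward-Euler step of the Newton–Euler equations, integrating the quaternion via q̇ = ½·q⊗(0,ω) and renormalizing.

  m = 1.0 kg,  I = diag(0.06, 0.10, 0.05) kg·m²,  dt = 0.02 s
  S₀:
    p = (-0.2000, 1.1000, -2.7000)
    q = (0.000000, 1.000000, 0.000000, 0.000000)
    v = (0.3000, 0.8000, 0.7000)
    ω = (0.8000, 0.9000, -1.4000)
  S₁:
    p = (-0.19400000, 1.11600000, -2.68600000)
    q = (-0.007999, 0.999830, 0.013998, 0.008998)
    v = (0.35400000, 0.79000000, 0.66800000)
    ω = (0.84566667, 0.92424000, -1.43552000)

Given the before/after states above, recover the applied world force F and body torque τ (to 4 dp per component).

velocity change Δv = (0.05400000, -0.01000000, -0.03200000)
F = m·Δv/dt = (2.7000, -0.5000, -1.6000)
Δω = ω₁−ω₀ = (0.04566667, 0.02424000, -0.03552000)
applied torque τ = (0.2000, 0.1100, -0.0600)

F = (2.7000, -0.5000, -1.6000)
τ = (0.2000, 0.1100, -0.0600)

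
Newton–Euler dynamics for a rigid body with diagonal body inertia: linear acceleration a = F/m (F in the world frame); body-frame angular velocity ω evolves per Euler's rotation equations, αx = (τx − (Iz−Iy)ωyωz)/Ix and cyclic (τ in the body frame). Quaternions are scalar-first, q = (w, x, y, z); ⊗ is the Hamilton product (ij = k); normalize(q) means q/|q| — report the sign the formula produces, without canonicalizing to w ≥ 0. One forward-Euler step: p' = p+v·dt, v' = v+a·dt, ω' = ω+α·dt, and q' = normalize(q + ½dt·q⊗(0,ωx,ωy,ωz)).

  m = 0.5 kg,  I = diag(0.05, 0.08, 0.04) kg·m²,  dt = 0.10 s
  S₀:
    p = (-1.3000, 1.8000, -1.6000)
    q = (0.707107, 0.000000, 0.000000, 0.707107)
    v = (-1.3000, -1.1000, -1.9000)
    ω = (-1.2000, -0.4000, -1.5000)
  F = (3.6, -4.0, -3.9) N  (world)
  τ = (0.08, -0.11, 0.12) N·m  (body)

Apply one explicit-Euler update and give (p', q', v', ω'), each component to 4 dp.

α = I⁻¹(τ − ω×Iω) = (2.0800, -1.6000, 2.6400)
ω + α·dt = (-0.9920, -0.5600, -1.2360)
Hamilton product q⊗(0,ω) = (1.0606605, -0.5656856, -1.1313712, -1.0606605)
q + ½dt·q⊗(0,ω), renormalized = (0.7565, -0.0281, -0.0563, 0.6509)
a = F/m = (7.2000, -8.0000, -7.8000)
new position p' = (-1.4300, 1.6900, -1.7900)
v' = v + a·dt = (-0.5800, -1.9000, -2.6800)

p' = (-1.4300, 1.6900, -1.7900)
q' = (0.7565, -0.0281, -0.0563, 0.6509)
v' = (-0.5800, -1.9000, -2.6800)
ω' = (-0.9920, -0.5600, -1.2360)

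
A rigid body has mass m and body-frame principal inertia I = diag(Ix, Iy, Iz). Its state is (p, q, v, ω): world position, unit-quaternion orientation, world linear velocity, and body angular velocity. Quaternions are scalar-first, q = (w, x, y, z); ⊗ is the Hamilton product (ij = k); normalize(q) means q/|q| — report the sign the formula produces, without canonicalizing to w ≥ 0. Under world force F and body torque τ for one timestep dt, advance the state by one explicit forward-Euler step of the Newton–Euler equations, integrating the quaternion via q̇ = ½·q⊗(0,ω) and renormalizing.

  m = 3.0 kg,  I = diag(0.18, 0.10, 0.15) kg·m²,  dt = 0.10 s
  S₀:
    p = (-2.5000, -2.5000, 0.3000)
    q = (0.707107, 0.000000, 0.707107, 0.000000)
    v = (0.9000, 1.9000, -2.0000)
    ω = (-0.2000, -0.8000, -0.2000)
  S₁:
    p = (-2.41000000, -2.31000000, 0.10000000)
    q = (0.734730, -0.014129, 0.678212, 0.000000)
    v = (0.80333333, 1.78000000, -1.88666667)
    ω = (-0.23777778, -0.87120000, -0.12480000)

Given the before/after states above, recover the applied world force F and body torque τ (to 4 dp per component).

ω₁ − ω₀ = (-0.03777778, -0.07120000, 0.07520000)
gyro term ω₀×Iω₀ = (0.0080, 0.0012, -0.0128)
τ = I·(Δω/dt) + ω₀×(Iω₀) = (-0.0600, -0.0700, 0.1000)
Δv = v₁−v₀ = (-0.09666667, -0.12000000, 0.11333333)
m·(v₁−v₀)/dt = (-2.9000, -3.6000, 3.4000)

F = (-2.9000, -3.6000, 3.4000)
τ = (-0.0600, -0.0700, 0.1000)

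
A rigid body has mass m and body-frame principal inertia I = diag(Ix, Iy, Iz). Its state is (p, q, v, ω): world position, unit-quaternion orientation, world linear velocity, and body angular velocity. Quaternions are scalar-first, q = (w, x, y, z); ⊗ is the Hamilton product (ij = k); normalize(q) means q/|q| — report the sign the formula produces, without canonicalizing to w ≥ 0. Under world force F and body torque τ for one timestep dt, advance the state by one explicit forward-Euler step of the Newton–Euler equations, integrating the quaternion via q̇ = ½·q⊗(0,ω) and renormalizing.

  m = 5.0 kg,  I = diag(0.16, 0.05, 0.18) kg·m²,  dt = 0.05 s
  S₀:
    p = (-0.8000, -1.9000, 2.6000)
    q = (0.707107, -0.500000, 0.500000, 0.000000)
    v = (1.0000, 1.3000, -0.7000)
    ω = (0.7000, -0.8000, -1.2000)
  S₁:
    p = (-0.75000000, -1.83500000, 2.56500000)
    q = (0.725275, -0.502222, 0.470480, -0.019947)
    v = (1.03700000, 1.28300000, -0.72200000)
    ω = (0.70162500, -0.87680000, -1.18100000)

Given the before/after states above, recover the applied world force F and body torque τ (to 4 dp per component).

F = (3.7000, -1.7000, -2.2000)
τ = (0.1300, -0.0600, 0.1300)

Δv = v₁−v₀ = (0.03700000, -0.01700000, -0.02200000)
applied force F = (3.7000, -1.7000, -2.2000)
Δω = ω₁−ω₀ = (0.00162500, -0.07680000, 0.01900000)
ω₀×(Iω₀) = (0.1248, 0.0168, 0.0616)
τ = I·(Δω/dt) + ω₀×(Iω₀) = (0.1300, -0.0600, 0.1300)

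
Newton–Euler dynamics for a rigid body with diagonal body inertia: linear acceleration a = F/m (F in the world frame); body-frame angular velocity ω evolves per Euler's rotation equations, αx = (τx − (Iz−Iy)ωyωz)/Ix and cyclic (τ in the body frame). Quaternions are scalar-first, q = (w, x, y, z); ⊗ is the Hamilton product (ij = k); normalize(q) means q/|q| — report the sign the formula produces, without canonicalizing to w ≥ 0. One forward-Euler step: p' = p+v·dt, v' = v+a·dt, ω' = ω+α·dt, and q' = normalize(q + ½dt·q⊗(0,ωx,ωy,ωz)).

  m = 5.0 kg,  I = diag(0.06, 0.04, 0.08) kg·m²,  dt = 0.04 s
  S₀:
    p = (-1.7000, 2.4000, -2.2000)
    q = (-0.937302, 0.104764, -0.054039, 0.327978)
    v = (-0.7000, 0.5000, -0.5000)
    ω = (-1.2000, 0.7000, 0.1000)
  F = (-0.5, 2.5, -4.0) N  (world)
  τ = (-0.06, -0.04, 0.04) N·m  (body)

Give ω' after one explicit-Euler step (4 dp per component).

precession coupling ω×(Iω) = (0.0028, 0.0024, 0.0168)
(τ − ω×Iω)/I = (-1.0467, -1.0600, 0.2900)
new body rate ω' = (-1.2419, 0.6576, 0.1116)

ω' = (-1.2419, 0.6576, 0.1116)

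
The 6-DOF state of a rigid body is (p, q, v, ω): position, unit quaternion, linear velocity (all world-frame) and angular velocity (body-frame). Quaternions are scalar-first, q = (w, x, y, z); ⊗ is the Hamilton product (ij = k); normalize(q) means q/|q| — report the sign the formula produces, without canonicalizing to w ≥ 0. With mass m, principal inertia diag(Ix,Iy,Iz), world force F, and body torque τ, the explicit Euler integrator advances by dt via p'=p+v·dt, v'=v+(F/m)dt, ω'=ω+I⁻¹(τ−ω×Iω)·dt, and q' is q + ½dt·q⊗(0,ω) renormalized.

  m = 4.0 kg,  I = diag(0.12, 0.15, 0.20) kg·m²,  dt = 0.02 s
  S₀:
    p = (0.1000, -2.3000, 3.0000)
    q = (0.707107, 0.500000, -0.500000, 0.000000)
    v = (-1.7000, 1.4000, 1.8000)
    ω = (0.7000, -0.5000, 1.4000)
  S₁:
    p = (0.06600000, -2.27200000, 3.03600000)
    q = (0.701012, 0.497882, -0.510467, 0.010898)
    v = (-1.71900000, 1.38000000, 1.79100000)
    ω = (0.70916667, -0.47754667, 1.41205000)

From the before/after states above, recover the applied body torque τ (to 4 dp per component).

τ = (0.0200, 0.0900, 0.1100)

Δω = ω₁−ω₀ = (0.00916667, 0.02245333, 0.01205000)
applied torque τ = (0.0200, 0.0900, 0.1100)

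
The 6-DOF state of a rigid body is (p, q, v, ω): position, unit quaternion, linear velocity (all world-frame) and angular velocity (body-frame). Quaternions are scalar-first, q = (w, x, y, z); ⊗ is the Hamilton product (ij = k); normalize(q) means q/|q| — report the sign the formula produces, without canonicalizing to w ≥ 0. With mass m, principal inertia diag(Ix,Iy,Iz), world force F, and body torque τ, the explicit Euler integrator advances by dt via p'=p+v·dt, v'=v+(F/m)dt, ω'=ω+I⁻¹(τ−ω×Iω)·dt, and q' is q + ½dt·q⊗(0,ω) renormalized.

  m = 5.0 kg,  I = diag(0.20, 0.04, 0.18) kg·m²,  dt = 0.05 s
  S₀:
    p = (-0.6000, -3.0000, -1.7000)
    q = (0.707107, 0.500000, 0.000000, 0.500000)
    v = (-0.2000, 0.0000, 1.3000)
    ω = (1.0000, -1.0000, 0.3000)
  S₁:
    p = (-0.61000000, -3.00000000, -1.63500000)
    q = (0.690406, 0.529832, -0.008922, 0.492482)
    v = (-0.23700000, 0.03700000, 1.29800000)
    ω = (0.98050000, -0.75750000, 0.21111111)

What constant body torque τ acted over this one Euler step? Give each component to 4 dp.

τ = (-0.1200, 0.2000, -0.1600)

ω₁ − ω₀ = (-0.01950000, 0.24250000, -0.08888889)
τ = I·(Δω/dt) + ω₀×(Iω₀) = (-0.1200, 0.2000, -0.1600)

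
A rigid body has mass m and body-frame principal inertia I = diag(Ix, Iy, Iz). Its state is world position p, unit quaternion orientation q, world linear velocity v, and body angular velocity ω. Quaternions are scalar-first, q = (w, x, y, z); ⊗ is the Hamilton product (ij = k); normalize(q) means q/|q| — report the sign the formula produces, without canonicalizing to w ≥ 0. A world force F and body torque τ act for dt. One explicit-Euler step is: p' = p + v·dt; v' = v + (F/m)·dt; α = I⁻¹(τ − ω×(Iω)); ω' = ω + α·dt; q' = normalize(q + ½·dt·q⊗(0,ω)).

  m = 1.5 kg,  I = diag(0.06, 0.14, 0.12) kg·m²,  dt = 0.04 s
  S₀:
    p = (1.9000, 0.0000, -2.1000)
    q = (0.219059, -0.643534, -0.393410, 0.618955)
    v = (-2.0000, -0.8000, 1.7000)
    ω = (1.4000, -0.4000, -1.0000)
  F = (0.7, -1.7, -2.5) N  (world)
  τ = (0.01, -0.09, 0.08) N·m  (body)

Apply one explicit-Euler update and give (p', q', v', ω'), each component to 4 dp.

ω×(Iω) gyroscopic = (-0.0080, 0.0840, -0.0448)
α = I⁻¹(τ − ω×Iω) = (0.3000, -1.2429, 1.0400)
new body rate ω' = (1.4120, -0.4497, -0.9584)
q⊗(0,ω) = (1.3625386, 0.9476746, 0.1353794, 0.5891286)
q + ½dt·q⊗(0,ω), renormalized = (0.2462, -0.6242, -0.3905, 0.6303)
a = F/m = (0.4667, -1.1333, -1.6667)
new position p' = (1.8200, -0.0320, -2.0320)
v' = v + a·dt = (-1.9813, -0.8453, 1.6333)

p' = (1.8200, -0.0320, -2.0320)
q' = (0.2462, -0.6242, -0.3905, 0.6303)
v' = (-1.9813, -0.8453, 1.6333)
ω' = (1.4120, -0.4497, -0.9584)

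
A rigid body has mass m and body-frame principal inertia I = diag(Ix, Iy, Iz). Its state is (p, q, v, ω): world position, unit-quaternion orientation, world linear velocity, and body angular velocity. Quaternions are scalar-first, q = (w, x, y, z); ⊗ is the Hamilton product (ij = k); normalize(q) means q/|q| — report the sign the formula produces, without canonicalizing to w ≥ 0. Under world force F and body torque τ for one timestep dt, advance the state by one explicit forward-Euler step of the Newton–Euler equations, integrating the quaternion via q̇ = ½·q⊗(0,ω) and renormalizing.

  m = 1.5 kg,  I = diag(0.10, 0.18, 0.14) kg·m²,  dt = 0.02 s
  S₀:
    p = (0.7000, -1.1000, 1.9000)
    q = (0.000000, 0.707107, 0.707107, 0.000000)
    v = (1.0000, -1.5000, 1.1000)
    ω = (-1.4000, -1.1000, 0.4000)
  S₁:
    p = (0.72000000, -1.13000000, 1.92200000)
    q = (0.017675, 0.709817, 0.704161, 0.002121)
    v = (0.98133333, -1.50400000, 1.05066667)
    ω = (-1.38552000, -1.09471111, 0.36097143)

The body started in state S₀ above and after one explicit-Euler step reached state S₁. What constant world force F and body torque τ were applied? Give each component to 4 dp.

velocity change Δv = (-0.01866667, -0.00400000, -0.04933333)
m·(v₁−v₀)/dt = (-1.4000, -0.3000, -3.7000)
rate change Δω = (0.01448000, 0.00528889, -0.03902857)
applied torque τ = (0.0900, 0.0700, -0.1500)

F = (-1.4000, -0.3000, -3.7000)
τ = (0.0900, 0.0700, -0.1500)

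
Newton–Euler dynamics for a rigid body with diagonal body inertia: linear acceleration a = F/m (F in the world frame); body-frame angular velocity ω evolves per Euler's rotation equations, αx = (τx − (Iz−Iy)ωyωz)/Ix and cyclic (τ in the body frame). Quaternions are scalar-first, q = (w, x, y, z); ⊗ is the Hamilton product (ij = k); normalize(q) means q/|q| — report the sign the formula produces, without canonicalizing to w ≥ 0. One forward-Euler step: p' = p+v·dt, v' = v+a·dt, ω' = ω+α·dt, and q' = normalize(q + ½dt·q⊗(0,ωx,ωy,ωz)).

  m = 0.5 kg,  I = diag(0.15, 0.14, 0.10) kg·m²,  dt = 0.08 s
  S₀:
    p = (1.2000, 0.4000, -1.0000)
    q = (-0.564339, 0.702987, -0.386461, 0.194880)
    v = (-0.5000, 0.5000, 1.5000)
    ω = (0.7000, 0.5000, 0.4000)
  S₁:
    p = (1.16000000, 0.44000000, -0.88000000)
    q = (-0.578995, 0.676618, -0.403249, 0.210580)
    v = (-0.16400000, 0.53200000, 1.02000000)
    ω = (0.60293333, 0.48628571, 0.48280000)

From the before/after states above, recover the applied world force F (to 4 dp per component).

F = (2.1000, 0.2000, -3.0000)

v₁ − v₀ = (0.33600000, 0.03200000, -0.48000000)
applied force F = (2.1000, 0.2000, -3.0000)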